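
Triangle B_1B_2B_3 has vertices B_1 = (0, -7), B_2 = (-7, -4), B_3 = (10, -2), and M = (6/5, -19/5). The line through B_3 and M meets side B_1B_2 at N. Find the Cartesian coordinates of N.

Barycentric coordinates of M with respect to B_1B_2B_3: (1/5, 2/5, 2/5).
On side B_1B_2 the B_3-coordinate is zero; dropping M's B_3-weight 2/5 and renormalizing the remaining 1/5 : 2/5 gives weights 1/3, 2/3 on B_1, B_2.
N = (1/3)·(0, -7) + (2/3)·(-7, -4) = (-14/3, -5).

(-14/3, -5)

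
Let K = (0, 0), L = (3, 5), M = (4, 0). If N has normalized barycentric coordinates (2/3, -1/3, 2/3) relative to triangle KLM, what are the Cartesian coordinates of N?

(5/3, -5/3)

N = (2/3)·K + (-1/3)·L + (2/3)·M.
x-coordinate: (2/3)·0 + (-1/3)·3 + (2/3)·4 = 5/3.
y-coordinate: (2/3)·0 + (-1/3)·5 + (2/3)·0 = -5/3.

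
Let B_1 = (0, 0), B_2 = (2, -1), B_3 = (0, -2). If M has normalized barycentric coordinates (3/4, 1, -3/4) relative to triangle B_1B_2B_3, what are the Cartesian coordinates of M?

M = (3/4)·B_1 + 1·B_2 + (-3/4)·B_3.
x-coordinate: (3/4)·0 + 1·2 + (-3/4)·0 = 2.
y-coordinate: (3/4)·0 + 1·(-1) + (-3/4)·(-2) = 1/2.

(2, 1/2)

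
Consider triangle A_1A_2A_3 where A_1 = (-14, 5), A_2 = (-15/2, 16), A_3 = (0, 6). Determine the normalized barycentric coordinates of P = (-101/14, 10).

Signed area of the reference triangle: [A_1A_2A_3] = ½·((-14)·(16−6) + (-15/2)·(6−5) + 0·(5−16)) = ½·(-140 − 15/2 + 0) = -295/4.
[PA_2A_3] = ½·((-101/14)·(16−6) + (-15/2)·(6−10) + 0·(10−16)) = ½·(-505/7 + 30 + 0) = -295/14, so the A_1-coordinate is (-295/14)/(-295/4) = 2/7.
[A_1PA_3] = ½·((-14)·(10−6) + (-101/14)·(6−5) + 0·(5−10)) = ½·(-56 − 101/14 + 0) = -885/28, so the A_2-coordinate is 3/7.
[A_1A_2P] = ½·((-14)·(16−10) + (-15/2)·(10−5) + (-101/14)·(5−16)) = ½·(-84 − 75/2 + 1111/14) = -295/14, so the A_3-coordinate is 2/7.
Check: 2/7 + 3/7 + 2/7 = 1.

(2/7, 3/7, 2/7)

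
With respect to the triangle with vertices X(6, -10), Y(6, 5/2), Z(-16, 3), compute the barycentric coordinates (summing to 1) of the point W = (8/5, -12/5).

(2/5, 2/5, 1/5)

Signed area of the reference triangle: [XYZ] = ½·(6·(5/2−3) + 6·(3−(-10)) + (-16)·(-10−(5/2))) = ½·(-3 + 78 + 200) = 275/2.
[WYZ] = ½·((8/5)·(5/2−3) + 6·(3−(-12/5)) + (-16)·(-12/5−(5/2))) = ½·(-4/5 + 162/5 + 392/5) = 55, so the X-coordinate is 55/(275/2) = 2/5.
[XWZ] = ½·(6·(-12/5−3) + (8/5)·(3−(-10)) + (-16)·(-10−(-12/5))) = ½·(-162/5 + 104/5 + 608/5) = 55, so the Y-coordinate is 2/5.
[XYW] = ½·(6·(5/2−(-12/5)) + 6·(-12/5−(-10)) + (8/5)·(-10−(5/2))) = ½·(147/5 + 228/5 − 20) = 55/2, so the Z-coordinate is 1/5.
Check: 2/5 + 2/5 + 1/5 = 1.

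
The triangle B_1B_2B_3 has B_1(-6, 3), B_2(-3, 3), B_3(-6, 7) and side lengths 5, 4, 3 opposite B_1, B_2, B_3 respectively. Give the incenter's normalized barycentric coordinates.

(5/12, 1/3, 1/4)

The incenter has barycentric coordinates proportional to the opposite side lengths: (5 : 4 : 3).
Normalizing by 5+4+3 = 12 gives (5/12, 1/3, 1/4).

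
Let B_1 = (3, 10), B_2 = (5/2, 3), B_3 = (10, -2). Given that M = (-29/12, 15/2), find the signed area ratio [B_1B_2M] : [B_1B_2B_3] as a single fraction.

[B_1B_2B_3] = ½·(3·(3−(-2)) + (5/2)·(-2−10) + 10·(10−3)) = ½·(15 − 30 + 70) = 55/2.
[B_1B_2M] = ½·(3·(3−(15/2)) + (5/2)·(15/2−10) + (-29/12)·(10−3)) = ½·(-27/2 − 25/4 − 203/12) = -55/3, so the ratio is (-55/3)/(55/2) = -2/3.

-2/3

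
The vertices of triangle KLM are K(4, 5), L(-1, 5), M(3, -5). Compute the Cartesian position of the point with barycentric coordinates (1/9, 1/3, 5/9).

N = (1/9)·K + (1/3)·L + (5/9)·M.
x-coordinate: (1/9)·4 + (1/3)·(-1) + (5/9)·3 = 16/9.
y-coordinate: (1/9)·5 + (1/3)·5 + (5/9)·(-5) = -5/9.

(16/9, -5/9)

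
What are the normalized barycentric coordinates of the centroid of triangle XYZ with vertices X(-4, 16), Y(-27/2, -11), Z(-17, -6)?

The centroid is the average of the vertices, so each weight is 1/3.

(1/3, 1/3, 1/3)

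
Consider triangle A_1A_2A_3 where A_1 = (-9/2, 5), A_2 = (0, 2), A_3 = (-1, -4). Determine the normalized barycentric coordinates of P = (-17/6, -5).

Signed area of the reference triangle: [A_1A_2A_3] = ½·((-9/2)·(2−(-4)) + 0·(-4−5) + (-1)·(5−2)) = ½·(-27 + 0 − 3) = -15.
[PA_2A_3] = ½·((-17/6)·(2−(-4)) + 0·(-4−(-5)) + (-1)·(-5−2)) = ½·(-17 + 0 + 7) = -5, so the A_1-coordinate is (-5)/(-15) = 1/3.
[A_1PA_3] = ½·((-9/2)·(-5−(-4)) + (-17/6)·(-4−5) + (-1)·(5−(-5))) = ½·(9/2 + 51/2 − 10) = 10, so the A_2-coordinate is -2/3.
[A_1A_2P] = ½·((-9/2)·(2−(-5)) + 0·(-5−5) + (-17/6)·(5−2)) = ½·(-63/2 + 0 − 17/2) = -20, so the A_3-coordinate is 4/3.

(1/3, -2/3, 4/3)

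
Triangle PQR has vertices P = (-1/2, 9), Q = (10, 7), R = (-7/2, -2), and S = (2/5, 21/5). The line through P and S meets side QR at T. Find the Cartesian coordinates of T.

(1, 1)

Barycentric coordinates of S with respect to PQR: (2/5, 1/5, 2/5).
On side QR the P-coordinate is zero; dropping S's P-weight 2/5 and renormalizing the remaining 1/5 : 2/5 gives weights 1/3, 2/3 on Q, R.
T = (1/3)·(10, 7) + (2/3)·(-7/2, -2) = (1, 1).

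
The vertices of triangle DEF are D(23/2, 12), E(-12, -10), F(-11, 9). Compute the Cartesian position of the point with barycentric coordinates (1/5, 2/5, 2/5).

(-69/10, 2)

G = (1/5)·D + (2/5)·E + (2/5)·F.
x-coordinate: (1/5)·(23/2) + (2/5)·(-12) + (2/5)·(-11) = -69/10.
y-coordinate: (1/5)·12 + (2/5)·(-10) + (2/5)·9 = 2.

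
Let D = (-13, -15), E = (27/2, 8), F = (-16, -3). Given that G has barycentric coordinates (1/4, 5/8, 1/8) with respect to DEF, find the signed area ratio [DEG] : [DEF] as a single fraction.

The signed ratio [DEG]/[DEF] equals the barycentric coordinate of G at vertex F, which is 1/8.

1/8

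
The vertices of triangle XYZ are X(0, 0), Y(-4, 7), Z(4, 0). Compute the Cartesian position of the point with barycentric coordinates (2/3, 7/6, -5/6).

(-8, 49/6)

W = (2/3)·X + (7/6)·Y + (-5/6)·Z.
x-coordinate: (2/3)·0 + (7/6)·(-4) + (-5/6)·4 = -8.
y-coordinate: (2/3)·0 + (7/6)·7 + (-5/6)·0 = 49/6.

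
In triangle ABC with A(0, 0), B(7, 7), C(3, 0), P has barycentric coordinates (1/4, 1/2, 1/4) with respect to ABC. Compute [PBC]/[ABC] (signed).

The signed ratio [PBC]/[ABC] equals the barycentric coordinate of P at vertex A, which is 1/4.

1/4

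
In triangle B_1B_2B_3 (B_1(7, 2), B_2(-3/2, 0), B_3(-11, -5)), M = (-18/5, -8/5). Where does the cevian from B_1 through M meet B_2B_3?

(-25/4, -5/2)

Barycentric coordinates of M with respect to B_1B_2B_3: (1/5, 2/5, 2/5).
On side B_2B_3 the B_1-coordinate is zero; dropping M's B_1-weight 1/5 and renormalizing the remaining 2/5 : 2/5 gives weights 1/2, 1/2 on B_2, B_3.
N = (1/2)·(-3/2, 0) + (1/2)·(-11, -5) = (-25/4, -5/2).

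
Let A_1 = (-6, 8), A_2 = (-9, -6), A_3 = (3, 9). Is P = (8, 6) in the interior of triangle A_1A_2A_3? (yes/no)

Barycentric coordinates of P: (-37/41, 32/123, 202/123).
The three coordinates are negative, positive, positive; a point is interior exactly when all three are positive.

no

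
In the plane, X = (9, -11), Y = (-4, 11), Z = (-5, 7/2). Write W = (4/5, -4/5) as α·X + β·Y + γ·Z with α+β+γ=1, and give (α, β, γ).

Signed area of the reference triangle: [XYZ] = ½·(9·(11−(7/2)) + (-4)·(7/2−(-11)) + (-5)·(-11−11)) = ½·(135/2 − 58 + 110) = 239/4.
[WYZ] = ½·((4/5)·(11−(7/2)) + (-4)·(7/2−(-4/5)) + (-5)·(-4/5−11)) = ½·(6 − 86/5 + 59) = 239/10, so the X-coordinate is (239/10)/(239/4) = 2/5.
[XWZ] = ½·(9·(-4/5−(7/2)) + (4/5)·(7/2−(-11)) + (-5)·(-11−(-4/5))) = ½·(-387/10 + 58/5 + 51) = 239/20, so the Y-coordinate is 1/5.
[XYW] = ½·(9·(11−(-4/5)) + (-4)·(-4/5−(-11)) + (4/5)·(-11−11)) = ½·(531/5 − 204/5 − 88/5) = 239/10, so the Z-coordinate is 2/5.
Check: 2/5 + 1/5 + 2/5 = 1.

(2/5, 1/5, 2/5)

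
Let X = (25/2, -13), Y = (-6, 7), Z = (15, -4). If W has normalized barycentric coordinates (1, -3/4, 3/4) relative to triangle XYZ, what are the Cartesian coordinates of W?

(113/4, -85/4)

W = 1·X + (-3/4)·Y + (3/4)·Z.
x-coordinate: 1·(25/2) + (-3/4)·(-6) + (3/4)·15 = 113/4.
y-coordinate: 1·(-13) + (-3/4)·7 + (3/4)·(-4) = -85/4.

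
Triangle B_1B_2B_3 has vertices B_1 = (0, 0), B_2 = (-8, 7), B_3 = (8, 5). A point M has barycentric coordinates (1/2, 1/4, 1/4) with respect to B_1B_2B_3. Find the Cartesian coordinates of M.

(0, 3)

M = (1/2)·B_1 + (1/4)·B_2 + (1/4)·B_3.
x-coordinate: (1/2)·0 + (1/4)·(-8) + (1/4)·8 = 0.
y-coordinate: (1/2)·0 + (1/4)·7 + (1/4)·5 = 3.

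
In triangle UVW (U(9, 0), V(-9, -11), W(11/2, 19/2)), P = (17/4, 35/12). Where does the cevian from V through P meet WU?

Barycentric coordinates of P with respect to UVW: (1/3, 1/6, 1/2).
On side WU the V-coordinate is zero; dropping P's V-weight 1/6 and renormalizing the remaining 1/2 : 1/3 gives weights 3/5, 2/5 on W, U.
Q = (3/5)·(11/2, 19/2) + (2/5)·(9, 0) = (69/10, 57/10).

(69/10, 57/10)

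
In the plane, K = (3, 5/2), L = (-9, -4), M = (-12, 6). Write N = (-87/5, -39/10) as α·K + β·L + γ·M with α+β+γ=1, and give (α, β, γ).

Signed area of the reference triangle: [KLM] = ½·(3·(-4−6) + (-9)·(6−(5/2)) + (-12)·(5/2−(-4))) = ½·(-30 − 63/2 − 78) = -279/4.
[NLM] = ½·((-87/5)·(-4−6) + (-9)·(6−(-39/10)) + (-12)·(-39/10−(-4))) = ½·(174 − 891/10 − 6/5) = 837/20, so the K-coordinate is (837/20)/(-279/4) = -3/5.
[KNM] = ½·(3·(-39/10−6) + (-87/5)·(6−(5/2)) + (-12)·(5/2−(-39/10))) = ½·(-297/10 − 609/10 − 384/5) = -837/10, so the L-coordinate is 6/5.
[KLN] = ½·(3·(-4−(-39/10)) + (-9)·(-39/10−(5/2)) + (-87/5)·(5/2−(-4))) = ½·(-3/10 + 288/5 − 1131/10) = -279/10, so the M-coordinate is 2/5.
Check: -3/5 + 6/5 + 2/5 = 1.

(-3/5, 6/5, 2/5)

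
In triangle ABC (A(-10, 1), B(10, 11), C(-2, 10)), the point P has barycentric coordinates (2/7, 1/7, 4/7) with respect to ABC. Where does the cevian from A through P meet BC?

Line AP meets BC where the A-coordinate vanishes; zeroing P's A-weight and renormalizing leaves B, C-weights 1/7 : 4/7 → (1/5, 4/5).
So Q = (1/5)·B + (4/5)·C = (2/5, 51/5).

(2/5, 51/5)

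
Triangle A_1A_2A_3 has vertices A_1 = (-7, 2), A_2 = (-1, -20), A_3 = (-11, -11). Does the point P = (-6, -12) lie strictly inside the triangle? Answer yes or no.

Barycentric coordinates of P: (35/166, 69/166, 31/83).
The three coordinates are positive, positive, positive; a point is interior exactly when all three are positive.

yes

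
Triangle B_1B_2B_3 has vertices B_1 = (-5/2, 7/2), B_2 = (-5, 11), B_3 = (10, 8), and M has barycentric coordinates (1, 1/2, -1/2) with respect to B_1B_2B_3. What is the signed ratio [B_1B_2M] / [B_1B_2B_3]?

The signed ratio [B_1B_2M]/[B_1B_2B_3] equals the barycentric coordinate of M at vertex B_3, which is -1/2.

-1/2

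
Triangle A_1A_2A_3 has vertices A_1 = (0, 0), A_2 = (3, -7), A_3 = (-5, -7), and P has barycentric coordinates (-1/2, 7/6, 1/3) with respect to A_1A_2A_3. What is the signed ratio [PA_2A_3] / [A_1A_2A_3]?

The signed ratio [PA_2A_3]/[A_1A_2A_3] equals the barycentric coordinate of P at vertex A_1, which is -1/2.

-1/2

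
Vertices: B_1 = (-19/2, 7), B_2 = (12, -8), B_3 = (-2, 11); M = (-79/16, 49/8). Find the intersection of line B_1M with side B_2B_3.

(8/3, 14/3)

Barycentric coordinates of M with respect to B_1B_2B_3: (5/8, 1/8, 1/4).
On side B_2B_3 the B_1-coordinate is zero; dropping M's B_1-weight 5/8 and renormalizing the remaining 1/8 : 1/4 gives weights 1/3, 2/3 on B_2, B_3.
N = (1/3)·(12, -8) + (2/3)·(-2, 11) = (8/3, 14/3).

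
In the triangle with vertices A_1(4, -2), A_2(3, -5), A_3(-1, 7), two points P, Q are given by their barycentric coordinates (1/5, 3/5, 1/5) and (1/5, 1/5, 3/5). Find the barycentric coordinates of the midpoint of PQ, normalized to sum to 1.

Since both coordinate triples sum to 1, the midpoint's barycentrics are the componentwise average.
(1/5+1/5)/2 = 1/5; similarly 2/5 and 2/5.

(1/5, 2/5, 2/5)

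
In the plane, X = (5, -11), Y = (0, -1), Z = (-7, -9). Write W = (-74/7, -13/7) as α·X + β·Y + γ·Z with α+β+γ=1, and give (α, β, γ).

Signed area of the reference triangle: [XYZ] = ½·(5·(-1−(-9)) + 0·(-9−(-11)) + (-7)·(-11−(-1))) = ½·(40 + 0 + 70) = 55.
[WYZ] = ½·((-74/7)·(-1−(-9)) + 0·(-9−(-13/7)) + (-7)·(-13/7−(-1))) = ½·(-592/7 + 0 + 6) = -275/7, so the X-coordinate is (-275/7)/55 = -5/7.
[XWZ] = ½·(5·(-13/7−(-9)) + (-74/7)·(-9−(-11)) + (-7)·(-11−(-13/7))) = ½·(250/7 − 148/7 + 64) = 275/7, so the Y-coordinate is 5/7.
[XYW] = ½·(5·(-1−(-13/7)) + 0·(-13/7−(-11)) + (-74/7)·(-11−(-1))) = ½·(30/7 + 0 + 740/7) = 55, so the Z-coordinate is 1.
Check: -5/7 + 5/7 + 1 = 1.

(-5/7, 5/7, 1)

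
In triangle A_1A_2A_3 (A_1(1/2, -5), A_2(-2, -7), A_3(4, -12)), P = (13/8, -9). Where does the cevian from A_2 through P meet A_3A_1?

(17/6, -29/3)

Barycentric coordinates of P with respect to A_1A_2A_3: (1/4, 1/4, 1/2).
On side A_3A_1 the A_2-coordinate is zero; dropping P's A_2-weight 1/4 and renormalizing the remaining 1/2 : 1/4 gives weights 2/3, 1/3 on A_3, A_1.
Q = (2/3)·(4, -12) + (1/3)·(1/2, -5) = (17/6, -29/3).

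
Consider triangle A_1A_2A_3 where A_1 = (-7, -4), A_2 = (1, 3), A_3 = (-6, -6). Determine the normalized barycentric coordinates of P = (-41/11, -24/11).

Signed area of the reference triangle: [A_1A_2A_3] = ½·((-7)·(3−(-6)) + 1·(-6−(-4)) + (-6)·(-4−3)) = ½·(-63 − 2 + 42) = -23/2.
[PA_2A_3] = ½·((-41/11)·(3−(-6)) + 1·(-6−(-24/11)) + (-6)·(-24/11−3)) = ½·(-369/11 − 42/11 + 342/11) = -69/22, so the A_1-coordinate is (-69/22)/(-23/2) = 3/11.
[A_1PA_3] = ½·((-7)·(-24/11−(-6)) + (-41/11)·(-6−(-4)) + (-6)·(-4−(-24/11))) = ½·(-294/11 + 82/11 + 120/11) = -46/11, so the A_2-coordinate is 4/11.
[A_1A_2P] = ½·((-7)·(3−(-24/11)) + 1·(-24/11−(-4)) + (-41/11)·(-4−3)) = ½·(-399/11 + 20/11 + 287/11) = -46/11, so the A_3-coordinate is 4/11.

(3/11, 4/11, 4/11)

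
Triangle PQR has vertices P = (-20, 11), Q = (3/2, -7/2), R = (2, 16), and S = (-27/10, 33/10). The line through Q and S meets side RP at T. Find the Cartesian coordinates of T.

Barycentric coordinates of S with respect to PQR: (1/5, 3/5, 1/5).
On side RP the Q-coordinate is zero; dropping S's Q-weight 3/5 and renormalizing the remaining 1/5 : 1/5 gives weights 1/2, 1/2 on R, P.
T = (1/2)·(2, 16) + (1/2)·(-20, 11) = (-9, 27/2).

(-9, 27/2)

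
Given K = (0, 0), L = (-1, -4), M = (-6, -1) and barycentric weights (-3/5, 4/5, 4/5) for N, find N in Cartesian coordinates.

(-28/5, -4)

N = (-3/5)·K + (4/5)·L + (4/5)·M.
x-coordinate: (-3/5)·0 + (4/5)·(-1) + (4/5)·(-6) = -28/5.
y-coordinate: (-3/5)·0 + (4/5)·(-4) + (4/5)·(-1) = -4.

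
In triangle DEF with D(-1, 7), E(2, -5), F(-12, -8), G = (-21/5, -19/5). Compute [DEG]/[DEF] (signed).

2/5

[DEF] = ½·((-1)·(-5−(-8)) + 2·(-8−7) + (-12)·(7−(-5))) = ½·(-3 − 30 − 144) = -177/2.
[DEG] = ½·((-1)·(-5−(-19/5)) + 2·(-19/5−7) + (-21/5)·(7−(-5))) = ½·(6/5 − 108/5 − 252/5) = -177/5, so the ratio is (-177/5)/(-177/2) = 2/5.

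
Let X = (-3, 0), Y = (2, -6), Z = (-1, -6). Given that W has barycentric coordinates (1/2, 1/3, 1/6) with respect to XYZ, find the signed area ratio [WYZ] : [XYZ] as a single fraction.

1/2

The signed ratio [WYZ]/[XYZ] equals the barycentric coordinate of W at vertex X, which is 1/2.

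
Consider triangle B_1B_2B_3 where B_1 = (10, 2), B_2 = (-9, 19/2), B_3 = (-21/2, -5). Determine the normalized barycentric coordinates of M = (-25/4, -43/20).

Signed area of the reference triangle: [B_1B_2B_3] = ½·(10·(19/2−(-5)) + (-9)·(-5−2) + (-21/2)·(2−(19/2))) = ½·(145 + 63 + 315/4) = 1147/8.
[MB_2B_3] = ½·((-25/4)·(19/2−(-5)) + (-9)·(-5−(-43/20)) + (-21/2)·(-43/20−(19/2))) = ½·(-725/8 + 513/20 + 4893/40) = 1147/40, so the B_1-coordinate is (1147/40)/(1147/8) = 1/5.
[B_1MB_3] = ½·(10·(-43/20−(-5)) + (-25/4)·(-5−2) + (-21/2)·(2−(-43/20))) = ½·(57/2 + 175/4 − 1743/40) = 1147/80, so the B_2-coordinate is 1/10.
[B_1B_2M] = ½·(10·(19/2−(-43/20)) + (-9)·(-43/20−2) + (-25/4)·(2−(19/2))) = ½·(233/2 + 747/20 + 375/8) = 8029/80, so the B_3-coordinate is 7/10.
Check: 1/5 + 1/10 + 7/10 = 1.

(1/5, 1/10, 7/10)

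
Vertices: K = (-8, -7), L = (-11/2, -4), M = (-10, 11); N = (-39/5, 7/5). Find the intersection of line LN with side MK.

(-28/3, 5)

Barycentric coordinates of N with respect to KLM: (1/5, 2/5, 2/5).
On side MK the L-coordinate is zero; dropping N's L-weight 2/5 and renormalizing the remaining 2/5 : 1/5 gives weights 2/3, 1/3 on M, K.
J = (2/3)·(-10, 11) + (1/3)·(-8, -7) = (-28/3, 5).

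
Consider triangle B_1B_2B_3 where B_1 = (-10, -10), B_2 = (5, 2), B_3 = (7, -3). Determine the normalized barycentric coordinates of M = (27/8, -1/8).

Signed area of the reference triangle: [B_1B_2B_3] = ½·((-10)·(2−(-3)) + 5·(-3−(-10)) + 7·(-10−2)) = ½·(-50 + 35 − 84) = -99/2.
[MB_2B_3] = ½·((27/8)·(2−(-3)) + 5·(-3−(-1/8)) + 7·(-1/8−2)) = ½·(135/8 − 115/8 − 119/8) = -99/16, so the B_1-coordinate is (-99/16)/(-99/2) = 1/8.
[B_1MB_3] = ½·((-10)·(-1/8−(-3)) + (27/8)·(-3−(-10)) + 7·(-10−(-1/8))) = ½·(-115/4 + 189/8 − 553/8) = -297/8, so the B_2-coordinate is 3/4.
[B_1B_2M] = ½·((-10)·(2−(-1/8)) + 5·(-1/8−(-10)) + (27/8)·(-10−2)) = ½·(-85/4 + 395/8 − 81/2) = -99/16, so the B_3-coordinate is 1/8.
Check: 1/8 + 3/4 + 1/8 = 1.

(1/8, 3/4, 1/8)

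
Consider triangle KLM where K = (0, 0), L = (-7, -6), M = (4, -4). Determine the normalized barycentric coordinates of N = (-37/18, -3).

Signed area of the reference triangle: [KLM] = ½·(0·(-6−(-4)) + (-7)·(-4−0) + 4·(0−(-6))) = ½·(0 + 28 + 24) = 26.
[NLM] = ½·((-37/18)·(-6−(-4)) + (-7)·(-4−(-3)) + 4·(-3−(-6))) = ½·(37/9 + 7 + 12) = 104/9, so the K-coordinate is (104/9)/26 = 4/9.
[KNM] = ½·(0·(-3−(-4)) + (-37/18)·(-4−0) + 4·(0−(-3))) = ½·(0 + 74/9 + 12) = 91/9, so the L-coordinate is 7/18.
[KLN] = ½·(0·(-6−(-3)) + (-7)·(-3−0) + (-37/18)·(0−(-6))) = ½·(0 + 21 − 37/3) = 13/3, so the M-coordinate is 1/6.
Check: 4/9 + 7/18 + 1/6 = 1.

(4/9, 7/18, 1/6)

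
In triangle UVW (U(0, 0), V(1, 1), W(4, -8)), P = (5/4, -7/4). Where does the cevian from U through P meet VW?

Barycentric coordinates of P with respect to UVW: (1/2, 1/4, 1/4).
On side VW the U-coordinate is zero; dropping P's U-weight 1/2 and renormalizing the remaining 1/4 : 1/4 gives weights 1/2, 1/2 on V, W.
Q = (1/2)·(1, 1) + (1/2)·(4, -8) = (5/2, -7/2).

(5/2, -7/2)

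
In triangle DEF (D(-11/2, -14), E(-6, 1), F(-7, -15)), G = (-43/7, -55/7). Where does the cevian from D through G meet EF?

Barycentric coordinates of G with respect to DEF: (2/7, 3/7, 2/7).
On side EF the D-coordinate is zero; dropping G's D-weight 2/7 and renormalizing the remaining 3/7 : 2/7 gives weights 3/5, 2/5 on E, F.
H = (3/5)·(-6, 1) + (2/5)·(-7, -15) = (-32/5, -27/5).

(-32/5, -27/5)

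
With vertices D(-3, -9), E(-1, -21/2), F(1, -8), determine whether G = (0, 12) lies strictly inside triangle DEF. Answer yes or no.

no

Barycentric coordinates of G: (85/16, -81/8, 93/16).
The three coordinates are positive, negative, positive; a point is interior exactly when all three are positive.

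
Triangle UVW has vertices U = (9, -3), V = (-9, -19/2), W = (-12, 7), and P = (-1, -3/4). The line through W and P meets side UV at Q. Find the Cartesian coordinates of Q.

Barycentric coordinates of P with respect to UVW: (1/2, 1/6, 1/3).
On side UV the W-coordinate is zero; dropping P's W-weight 1/3 and renormalizing the remaining 1/2 : 1/6 gives weights 3/4, 1/4 on U, V.
Q = (3/4)·(9, -3) + (1/4)·(-9, -19/2) = (9/2, -37/8).

(9/2, -37/8)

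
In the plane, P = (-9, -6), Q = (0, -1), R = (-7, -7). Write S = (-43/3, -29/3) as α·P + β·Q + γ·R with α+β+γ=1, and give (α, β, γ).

Signed area of the reference triangle: [PQR] = ½·((-9)·(-1−(-7)) + 0·(-7−(-6)) + (-7)·(-6−(-1))) = ½·(-54 + 0 + 35) = -19/2.
[SQR] = ½·((-43/3)·(-1−(-7)) + 0·(-7−(-29/3)) + (-7)·(-29/3−(-1))) = ½·(-86 + 0 + 182/3) = -38/3, so the P-coordinate is (-38/3)/(-19/2) = 4/3.
[PSR] = ½·((-9)·(-29/3−(-7)) + (-43/3)·(-7−(-6)) + (-7)·(-6−(-29/3))) = ½·(24 + 43/3 − 77/3) = 19/3, so the Q-coordinate is -2/3.
[PQS] = ½·((-9)·(-1−(-29/3)) + 0·(-29/3−(-6)) + (-43/3)·(-6−(-1))) = ½·(-78 + 0 + 215/3) = -19/6, so the R-coordinate is 1/3.
Check: 4/3 − 2/3 + 1/3 = 1.

(4/3, -2/3, 1/3)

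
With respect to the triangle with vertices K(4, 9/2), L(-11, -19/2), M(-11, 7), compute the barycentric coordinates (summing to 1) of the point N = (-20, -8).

Signed area of the reference triangle: [KLM] = ½·(4·(-19/2−7) + (-11)·(7−(9/2)) + (-11)·(9/2−(-19/2))) = ½·(-66 − 55/2 − 154) = -495/4.
[NLM] = ½·((-20)·(-19/2−7) + (-11)·(7−(-8)) + (-11)·(-8−(-19/2))) = ½·(330 − 165 − 33/2) = 297/4, so the K-coordinate is (297/4)/(-495/4) = -3/5.
[KNM] = ½·(4·(-8−7) + (-20)·(7−(9/2)) + (-11)·(9/2−(-8))) = ½·(-60 − 50 − 275/2) = -495/4, so the L-coordinate is 1.
[KLN] = ½·(4·(-19/2−(-8)) + (-11)·(-8−(9/2)) + (-20)·(9/2−(-19/2))) = ½·(-6 + 275/2 − 280) = -297/4, so the M-coordinate is 3/5.
Check: -3/5 + 1 + 3/5 = 1.

(-3/5, 1, 3/5)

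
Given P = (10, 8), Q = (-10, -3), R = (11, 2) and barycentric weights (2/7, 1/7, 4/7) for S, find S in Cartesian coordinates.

(54/7, 3)

S = (2/7)·P + (1/7)·Q + (4/7)·R.
x-coordinate: (2/7)·10 + (1/7)·(-10) + (4/7)·11 = 54/7.
y-coordinate: (2/7)·8 + (1/7)·(-3) + (4/7)·2 = 3.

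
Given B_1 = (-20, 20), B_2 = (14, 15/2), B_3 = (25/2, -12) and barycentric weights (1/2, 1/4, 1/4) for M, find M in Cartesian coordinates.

(-27/8, 71/8)

M = (1/2)·B_1 + (1/4)·B_2 + (1/4)·B_3.
x-coordinate: (1/2)·(-20) + (1/4)·14 + (1/4)·(25/2) = -27/8.
y-coordinate: (1/2)·20 + (1/4)·(15/2) + (1/4)·(-12) = 71/8.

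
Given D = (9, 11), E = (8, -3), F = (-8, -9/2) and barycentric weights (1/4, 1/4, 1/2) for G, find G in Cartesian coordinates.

(1/4, -1/4)

G = (1/4)·D + (1/4)·E + (1/2)·F.
x-coordinate: (1/4)·9 + (1/4)·8 + (1/2)·(-8) = 1/4.
y-coordinate: (1/4)·11 + (1/4)·(-3) + (1/2)·(-9/2) = -1/4.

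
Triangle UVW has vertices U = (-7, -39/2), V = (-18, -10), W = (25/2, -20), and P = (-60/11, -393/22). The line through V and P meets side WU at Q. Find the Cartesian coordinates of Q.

Barycentric coordinates of P with respect to UVW: (7/11, 2/11, 2/11).
On side WU the V-coordinate is zero; dropping P's V-weight 2/11 and renormalizing the remaining 2/11 : 7/11 gives weights 2/9, 7/9 on W, U.
Q = (2/9)·(25/2, -20) + (7/9)·(-7, -39/2) = (-8/3, -353/18).

(-8/3, -353/18)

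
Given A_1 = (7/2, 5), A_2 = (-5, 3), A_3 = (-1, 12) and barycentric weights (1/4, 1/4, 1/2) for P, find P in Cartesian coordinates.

(-7/8, 8)

P = (1/4)·A_1 + (1/4)·A_2 + (1/2)·A_3.
x-coordinate: (1/4)·(7/2) + (1/4)·(-5) + (1/2)·(-1) = -7/8.
y-coordinate: (1/4)·5 + (1/4)·3 + (1/2)·12 = 8.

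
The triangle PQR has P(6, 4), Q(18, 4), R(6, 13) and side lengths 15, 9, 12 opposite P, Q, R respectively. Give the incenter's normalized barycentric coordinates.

(5/12, 1/4, 1/3)

The incenter has barycentric coordinates proportional to the opposite side lengths: (15 : 9 : 12).
Normalizing by 15+9+12 = 36 gives (5/12, 1/4, 1/3).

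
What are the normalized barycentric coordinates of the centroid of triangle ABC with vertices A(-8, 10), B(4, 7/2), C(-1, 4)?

(1/3, 1/3, 1/3)

The centroid is the average of the vertices, so each weight is 1/3.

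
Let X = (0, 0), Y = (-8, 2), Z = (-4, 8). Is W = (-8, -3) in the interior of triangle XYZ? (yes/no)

no

Barycentric coordinates of W: (5/14, 19/14, -5/7).
The three coordinates are positive, positive, negative; a point is interior exactly when all three are positive.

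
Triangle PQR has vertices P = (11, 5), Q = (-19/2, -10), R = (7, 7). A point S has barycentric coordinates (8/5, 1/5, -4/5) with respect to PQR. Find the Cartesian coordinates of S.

S = (8/5)·P + (1/5)·Q + (-4/5)·R.
x-coordinate: (8/5)·11 + (1/5)·(-19/2) + (-4/5)·7 = 101/10.
y-coordinate: (8/5)·5 + (1/5)·(-10) + (-4/5)·7 = 2/5.

(101/10, 2/5)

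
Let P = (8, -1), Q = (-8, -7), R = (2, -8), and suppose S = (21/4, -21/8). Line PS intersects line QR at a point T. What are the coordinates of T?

(-3, -15/2)

Barycentric coordinates of S with respect to PQR: (3/4, 1/8, 1/8).
On side QR the P-coordinate is zero; dropping S's P-weight 3/4 and renormalizing the remaining 1/8 : 1/8 gives weights 1/2, 1/2 on Q, R.
T = (1/2)·(-8, -7) + (1/2)·(2, -8) = (-3, -15/2).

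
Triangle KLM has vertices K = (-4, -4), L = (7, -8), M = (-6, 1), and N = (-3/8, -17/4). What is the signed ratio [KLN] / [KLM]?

[KLM] = ½·((-4)·(-8−1) + 7·(1−(-4)) + (-6)·(-4−(-8))) = ½·(36 + 35 − 24) = 47/2.
[KLN] = ½·((-4)·(-8−(-17/4)) + 7·(-17/4−(-4)) + (-3/8)·(-4−(-8))) = ½·(15 − 7/4 − 3/2) = 47/8, so the ratio is (47/8)/(47/2) = 1/4.

1/4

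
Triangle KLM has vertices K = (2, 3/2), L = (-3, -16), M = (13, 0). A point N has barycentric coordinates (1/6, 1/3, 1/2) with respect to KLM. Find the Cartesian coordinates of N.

(35/6, -61/12)

N = (1/6)·K + (1/3)·L + (1/2)·M.
x-coordinate: (1/6)·2 + (1/3)·(-3) + (1/2)·13 = 35/6.
y-coordinate: (1/6)·(3/2) + (1/3)·(-16) + (1/2)·0 = -61/12.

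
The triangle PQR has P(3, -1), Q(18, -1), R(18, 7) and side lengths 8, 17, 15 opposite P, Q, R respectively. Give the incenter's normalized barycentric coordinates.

The incenter has barycentric coordinates proportional to the opposite side lengths: (8 : 17 : 15).
Normalizing by 8+17+15 = 40 gives (1/5, 17/40, 3/8).

(1/5, 17/40, 3/8)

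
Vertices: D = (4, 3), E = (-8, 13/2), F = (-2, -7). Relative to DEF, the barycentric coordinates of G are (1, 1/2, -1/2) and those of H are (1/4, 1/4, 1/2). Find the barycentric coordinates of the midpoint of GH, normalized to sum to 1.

(5/8, 3/8, 0)

Since both coordinate triples sum to 1, the midpoint's barycentrics are the componentwise average.
(1+1/4)/2 = 5/8; similarly 3/8 and 0.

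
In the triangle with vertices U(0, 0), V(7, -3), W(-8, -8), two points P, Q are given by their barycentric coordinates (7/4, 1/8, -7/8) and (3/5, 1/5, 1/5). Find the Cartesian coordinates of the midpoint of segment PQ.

Barycentric coordinates of the midpoint are the average: (47/40, 13/80, -27/80).
Converting: (47/40)·U + (13/80)·V + (-27/80)·W = (307/80, 177/80).

(307/80, 177/80)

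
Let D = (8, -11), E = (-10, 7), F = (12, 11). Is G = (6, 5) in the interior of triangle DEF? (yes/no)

yes

Barycentric coordinates of G: (3/13, 3/13, 7/13).
The three coordinates are positive, positive, positive; a point is interior exactly when all three are positive.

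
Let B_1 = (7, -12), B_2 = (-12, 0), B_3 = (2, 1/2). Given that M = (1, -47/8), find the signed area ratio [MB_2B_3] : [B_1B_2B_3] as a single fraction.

1/2

[B_1B_2B_3] = ½·(7·(0−(1/2)) + (-12)·(1/2−(-12)) + 2·(-12−0)) = ½·(-7/2 − 150 − 24) = -355/4.
[MB_2B_3] = ½·(1·(0−(1/2)) + (-12)·(1/2−(-47/8)) + 2·(-47/8−0)) = ½·(-1/2 − 153/2 − 47/4) = -355/8, so the ratio is (-355/8)/(-355/4) = 1/2.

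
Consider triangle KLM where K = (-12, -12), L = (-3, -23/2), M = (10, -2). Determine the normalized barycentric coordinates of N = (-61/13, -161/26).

(14/13, -9/13, 8/13)

Signed area of the reference triangle: [KLM] = ½·((-12)·(-23/2−(-2)) + (-3)·(-2−(-12)) + 10·(-12−(-23/2))) = ½·(114 − 30 − 5) = 79/2.
[NLM] = ½·((-61/13)·(-23/2−(-2)) + (-3)·(-2−(-161/26)) + 10·(-161/26−(-23/2))) = ½·(1159/26 − 327/26 + 690/13) = 553/13, so the K-coordinate is (553/13)/(79/2) = 14/13.
[KNM] = ½·((-12)·(-161/26−(-2)) + (-61/13)·(-2−(-12)) + 10·(-12−(-161/26))) = ½·(654/13 − 610/13 − 755/13) = -711/26, so the L-coordinate is -9/13.
[KLN] = ½·((-12)·(-23/2−(-161/26)) + (-3)·(-161/26−(-12)) + (-61/13)·(-12−(-23/2))) = ½·(828/13 − 453/26 + 61/26) = 316/13, so the M-coordinate is 8/13.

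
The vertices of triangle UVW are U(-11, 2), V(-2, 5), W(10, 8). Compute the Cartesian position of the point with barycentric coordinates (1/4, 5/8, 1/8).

P = (1/4)·U + (5/8)·V + (1/8)·W.
x-coordinate: (1/4)·(-11) + (5/8)·(-2) + (1/8)·10 = -11/4.
y-coordinate: (1/4)·2 + (5/8)·5 + (1/8)·8 = 37/8.

(-11/4, 37/8)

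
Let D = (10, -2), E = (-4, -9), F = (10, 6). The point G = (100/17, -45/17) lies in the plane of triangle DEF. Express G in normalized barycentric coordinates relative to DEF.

(9/17, 5/17, 3/17)

Signed area of the reference triangle: [DEF] = ½·(10·(-9−6) + (-4)·(6−(-2)) + 10·(-2−(-9))) = ½·(-150 − 32 + 70) = -56.
[GEF] = ½·((100/17)·(-9−6) + (-4)·(6−(-45/17)) + 10·(-45/17−(-9))) = ½·(-1500/17 − 588/17 + 1080/17) = -504/17, so the D-coordinate is (-504/17)/(-56) = 9/17.
[DGF] = ½·(10·(-45/17−6) + (100/17)·(6−(-2)) + 10·(-2−(-45/17))) = ½·(-1470/17 + 800/17 + 110/17) = -280/17, so the E-coordinate is 5/17.
[DEG] = ½·(10·(-9−(-45/17)) + (-4)·(-45/17−(-2)) + (100/17)·(-2−(-9))) = ½·(-1080/17 + 44/17 + 700/17) = -168/17, so the F-coordinate is 3/17.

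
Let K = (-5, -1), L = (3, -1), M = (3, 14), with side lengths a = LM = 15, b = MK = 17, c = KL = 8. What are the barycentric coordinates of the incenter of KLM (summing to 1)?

(3/8, 17/40, 1/5)

The incenter has barycentric coordinates proportional to the opposite side lengths: (15 : 17 : 8).
Normalizing by 15+17+8 = 40 gives (3/8, 17/40, 1/5).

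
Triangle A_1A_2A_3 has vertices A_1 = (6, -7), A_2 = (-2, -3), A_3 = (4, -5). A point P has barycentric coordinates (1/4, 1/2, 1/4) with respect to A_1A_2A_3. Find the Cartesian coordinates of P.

P = (1/4)·A_1 + (1/2)·A_2 + (1/4)·A_3.
x-coordinate: (1/4)·6 + (1/2)·(-2) + (1/4)·4 = 3/2.
y-coordinate: (1/4)·(-7) + (1/2)·(-3) + (1/4)·(-5) = -9/2.

(3/2, -9/2)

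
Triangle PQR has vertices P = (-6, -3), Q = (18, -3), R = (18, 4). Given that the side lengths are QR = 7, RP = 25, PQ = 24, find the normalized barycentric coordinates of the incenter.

(1/8, 25/56, 3/7)

The incenter has barycentric coordinates proportional to the opposite side lengths: (7 : 25 : 24).
Normalizing by 7+25+24 = 56 gives (1/8, 25/56, 3/7).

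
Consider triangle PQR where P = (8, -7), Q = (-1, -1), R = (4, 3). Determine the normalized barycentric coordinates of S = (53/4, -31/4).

(11/8, -3/4, 3/8)

Signed area of the reference triangle: [PQR] = ½·(8·(-1−3) + (-1)·(3−(-7)) + 4·(-7−(-1))) = ½·(-32 − 10 − 24) = -33.
[SQR] = ½·((53/4)·(-1−3) + (-1)·(3−(-31/4)) + 4·(-31/4−(-1))) = ½·(-53 − 43/4 − 27) = -363/8, so the P-coordinate is (-363/8)/(-33) = 11/8.
[PSR] = ½·(8·(-31/4−3) + (53/4)·(3−(-7)) + 4·(-7−(-31/4))) = ½·(-86 + 265/2 + 3) = 99/4, so the Q-coordinate is -3/4.
[PQS] = ½·(8·(-1−(-31/4)) + (-1)·(-31/4−(-7)) + (53/4)·(-7−(-1))) = ½·(54 + 3/4 − 159/2) = -99/8, so the R-coordinate is 3/8.
Check: 11/8 − 3/4 + 3/8 = 1.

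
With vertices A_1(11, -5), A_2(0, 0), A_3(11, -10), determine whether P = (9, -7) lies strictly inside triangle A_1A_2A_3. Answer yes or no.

Barycentric coordinates of P: (13/55, 2/11, 32/55).
The three coordinates are positive, positive, positive; a point is interior exactly when all three are positive.

yes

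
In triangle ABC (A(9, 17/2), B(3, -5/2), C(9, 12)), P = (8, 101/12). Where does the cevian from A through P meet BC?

(15/2, 67/8)

Barycentric coordinates of P with respect to ABC: (1/3, 1/6, 1/2).
On side BC the A-coordinate is zero; dropping P's A-weight 1/3 and renormalizing the remaining 1/6 : 1/2 gives weights 1/4, 3/4 on B, C.
Q = (1/4)·(3, -5/2) + (3/4)·(9, 12) = (15/2, 67/8).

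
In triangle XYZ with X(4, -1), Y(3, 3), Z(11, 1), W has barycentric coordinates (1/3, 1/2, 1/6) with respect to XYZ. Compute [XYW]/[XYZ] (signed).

1/6

The signed ratio [XYW]/[XYZ] equals the barycentric coordinate of W at vertex Z, which is 1/6.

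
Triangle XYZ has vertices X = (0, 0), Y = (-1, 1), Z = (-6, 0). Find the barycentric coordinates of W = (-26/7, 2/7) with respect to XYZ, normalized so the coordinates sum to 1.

Signed area of the reference triangle: [XYZ] = ½·(0·(1−0) + (-1)·(0−0) + (-6)·(0−1)) = ½·(0 + 0 + 6) = 3.
[WYZ] = ½·((-26/7)·(1−0) + (-1)·(0−(2/7)) + (-6)·(2/7−1)) = ½·(-26/7 + 2/7 + 30/7) = 3/7, so the X-coordinate is (3/7)/3 = 1/7.
[XWZ] = ½·(0·(2/7−0) + (-26/7)·(0−0) + (-6)·(0−(2/7))) = ½·(0 + 0 + 12/7) = 6/7, so the Y-coordinate is 2/7.
[XYW] = ½·(0·(1−(2/7)) + (-1)·(2/7−0) + (-26/7)·(0−1)) = ½·(0 − 2/7 + 26/7) = 12/7, so the Z-coordinate is 4/7.

(1/7, 2/7, 4/7)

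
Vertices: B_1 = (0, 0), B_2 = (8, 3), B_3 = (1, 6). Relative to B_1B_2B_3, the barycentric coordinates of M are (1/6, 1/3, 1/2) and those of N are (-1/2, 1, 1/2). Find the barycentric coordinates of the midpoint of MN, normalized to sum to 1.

Since both coordinate triples sum to 1, the midpoint's barycentrics are the componentwise average.
(1/6+-1/2)/2 = -1/6; similarly 2/3 and 1/2.

(-1/6, 2/3, 1/2)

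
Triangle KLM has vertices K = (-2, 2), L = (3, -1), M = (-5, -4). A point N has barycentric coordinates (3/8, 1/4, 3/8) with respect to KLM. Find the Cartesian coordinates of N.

(-15/8, -1)

N = (3/8)·K + (1/4)·L + (3/8)·M.
x-coordinate: (3/8)·(-2) + (1/4)·3 + (3/8)·(-5) = -15/8.
y-coordinate: (3/8)·2 + (1/4)·(-1) + (3/8)·(-4) = -1.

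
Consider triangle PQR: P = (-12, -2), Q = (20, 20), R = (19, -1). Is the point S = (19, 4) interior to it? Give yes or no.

Barycentric coordinates of S: (1/130, 31/130, 49/65).
The three coordinates are positive, positive, positive; a point is interior exactly when all three are positive.

yes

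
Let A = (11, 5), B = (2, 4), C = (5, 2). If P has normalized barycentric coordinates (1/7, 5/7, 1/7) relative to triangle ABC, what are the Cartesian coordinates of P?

P = (1/7)·A + (5/7)·B + (1/7)·C.
x-coordinate: (1/7)·11 + (5/7)·2 + (1/7)·5 = 26/7.
y-coordinate: (1/7)·5 + (5/7)·4 + (1/7)·2 = 27/7.

(26/7, 27/7)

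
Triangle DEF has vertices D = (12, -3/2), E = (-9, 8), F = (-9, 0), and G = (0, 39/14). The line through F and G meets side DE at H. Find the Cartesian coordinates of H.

(3/2, 13/4)

Barycentric coordinates of G with respect to DEF: (3/7, 3/7, 1/7).
On side DE the F-coordinate is zero; dropping G's F-weight 1/7 and renormalizing the remaining 3/7 : 3/7 gives weights 1/2, 1/2 on D, E.
H = (1/2)·(12, -3/2) + (1/2)·(-9, 8) = (3/2, 13/4).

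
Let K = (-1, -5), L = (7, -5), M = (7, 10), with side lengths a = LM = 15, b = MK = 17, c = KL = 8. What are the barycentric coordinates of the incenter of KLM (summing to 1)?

The incenter has barycentric coordinates proportional to the opposite side lengths: (15 : 17 : 8).
Normalizing by 15+17+8 = 40 gives (3/8, 17/40, 1/5).

(3/8, 17/40, 1/5)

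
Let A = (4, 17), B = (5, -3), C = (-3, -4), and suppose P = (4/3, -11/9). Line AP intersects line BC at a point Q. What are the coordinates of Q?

(1, -7/2)

Barycentric coordinates of P with respect to ABC: (1/9, 4/9, 4/9).
On side BC the A-coordinate is zero; dropping P's A-weight 1/9 and renormalizing the remaining 4/9 : 4/9 gives weights 1/2, 1/2 on B, C.
Q = (1/2)·(5, -3) + (1/2)·(-3, -4) = (1, -7/2).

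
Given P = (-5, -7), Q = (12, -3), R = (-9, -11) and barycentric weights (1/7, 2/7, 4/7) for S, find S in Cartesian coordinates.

(-17/7, -57/7)

S = (1/7)·P + (2/7)·Q + (4/7)·R.
x-coordinate: (1/7)·(-5) + (2/7)·12 + (4/7)·(-9) = -17/7.
y-coordinate: (1/7)·(-7) + (2/7)·(-3) + (4/7)·(-11) = -57/7.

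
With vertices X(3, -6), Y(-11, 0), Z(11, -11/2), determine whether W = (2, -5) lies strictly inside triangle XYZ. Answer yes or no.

Barycentric coordinates of W: (7/10, 17/110, 8/55).
The three coordinates are positive, positive, positive; a point is interior exactly when all three are positive.

yes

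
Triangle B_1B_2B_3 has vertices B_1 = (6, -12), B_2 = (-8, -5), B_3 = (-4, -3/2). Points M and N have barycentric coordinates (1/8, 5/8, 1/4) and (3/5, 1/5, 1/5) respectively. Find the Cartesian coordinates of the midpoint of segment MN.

Barycentric coordinates of the midpoint are the average: (29/80, 33/80, 9/40).
Converting: (29/80)·B_1 + (33/80)·B_2 + (9/40)·B_3 = (-81/40, -27/4).

(-81/40, -27/4)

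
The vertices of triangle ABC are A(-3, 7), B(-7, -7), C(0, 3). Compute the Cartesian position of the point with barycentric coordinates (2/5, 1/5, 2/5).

(-13/5, 13/5)

P = (2/5)·A + (1/5)·B + (2/5)·C.
x-coordinate: (2/5)·(-3) + (1/5)·(-7) + (2/5)·0 = -13/5.
y-coordinate: (2/5)·7 + (1/5)·(-7) + (2/5)·3 = 13/5.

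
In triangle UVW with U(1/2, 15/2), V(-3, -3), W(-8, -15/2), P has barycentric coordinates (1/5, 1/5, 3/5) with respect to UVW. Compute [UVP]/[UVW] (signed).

The signed ratio [UVP]/[UVW] equals the barycentric coordinate of P at vertex W, which is 3/5.

3/5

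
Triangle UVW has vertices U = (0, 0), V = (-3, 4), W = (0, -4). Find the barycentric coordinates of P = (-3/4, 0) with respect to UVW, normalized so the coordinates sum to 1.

Signed area of the reference triangle: [UVW] = ½·(0·(4−(-4)) + (-3)·(-4−0) + 0·(0−4)) = ½·(0 + 12 + 0) = 6.
[PVW] = ½·((-3/4)·(4−(-4)) + (-3)·(-4−0) + 0·(0−4)) = ½·(-6 + 12 + 0) = 3, so the U-coordinate is 3/6 = 1/2.
[UPW] = ½·(0·(0−(-4)) + (-3/4)·(-4−0) + 0·(0−0)) = ½·(0 + 3 + 0) = 3/2, so the V-coordinate is 1/4.
[UVP] = ½·(0·(4−0) + (-3)·(0−0) + (-3/4)·(0−4)) = ½·(0 + 0 + 3) = 3/2, so the W-coordinate is 1/4.

(1/2, 1/4, 1/4)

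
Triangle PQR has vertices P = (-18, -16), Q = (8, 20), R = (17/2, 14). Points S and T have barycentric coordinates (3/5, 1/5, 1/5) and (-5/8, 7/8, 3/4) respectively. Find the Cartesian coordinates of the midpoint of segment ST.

Barycentric coordinates of the midpoint are the average: (-1/80, 43/80, 19/40).
Converting: (-1/80)·P + (43/80)·Q + (19/40)·R = (137/16, 88/5).

(137/16, 88/5)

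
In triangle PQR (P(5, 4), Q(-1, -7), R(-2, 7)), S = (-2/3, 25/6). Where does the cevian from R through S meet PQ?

Barycentric coordinates of S with respect to PQR: (1/6, 1/6, 2/3).
On side PQ the R-coordinate is zero; dropping S's R-weight 2/3 and renormalizing the remaining 1/6 : 1/6 gives weights 1/2, 1/2 on P, Q.
T = (1/2)·(5, 4) + (1/2)·(-1, -7) = (2, -3/2).

(2, -3/2)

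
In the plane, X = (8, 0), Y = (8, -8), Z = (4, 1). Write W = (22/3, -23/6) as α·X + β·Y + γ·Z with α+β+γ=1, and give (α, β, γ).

Signed area of the reference triangle: [XYZ] = ½·(8·(-8−1) + 8·(1−0) + 4·(0−(-8))) = ½·(-72 + 8 + 32) = -16.
[WYZ] = ½·((22/3)·(-8−1) + 8·(1−(-23/6)) + 4·(-23/6−(-8))) = ½·(-66 + 116/3 + 50/3) = -16/3, so the X-coordinate is (-16/3)/(-16) = 1/3.
[XWZ] = ½·(8·(-23/6−1) + (22/3)·(1−0) + 4·(0−(-23/6))) = ½·(-116/3 + 22/3 + 46/3) = -8, so the Y-coordinate is 1/2.
[XYW] = ½·(8·(-8−(-23/6)) + 8·(-23/6−0) + (22/3)·(0−(-8))) = ½·(-100/3 − 92/3 + 176/3) = -8/3, so the Z-coordinate is 1/6.
Check: 1/3 + 1/2 + 1/6 = 1.

(1/3, 1/2, 1/6)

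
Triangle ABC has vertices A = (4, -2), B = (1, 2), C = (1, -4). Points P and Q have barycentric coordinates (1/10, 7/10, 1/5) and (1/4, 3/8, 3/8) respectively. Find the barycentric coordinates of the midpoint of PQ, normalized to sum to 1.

Since both coordinate triples sum to 1, the midpoint's barycentrics are the componentwise average.
(1/10+1/4)/2 = 7/40; similarly 43/80 and 23/80.

(7/40, 43/80, 23/80)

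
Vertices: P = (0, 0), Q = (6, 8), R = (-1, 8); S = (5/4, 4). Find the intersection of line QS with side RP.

(-1/3, 8/3)

Barycentric coordinates of S with respect to PQR: (1/2, 1/4, 1/4).
On side RP the Q-coordinate is zero; dropping S's Q-weight 1/4 and renormalizing the remaining 1/4 : 1/2 gives weights 1/3, 2/3 on R, P.
T = (1/3)·(-1, 8) + (2/3)·(0, 0) = (-1/3, 8/3).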